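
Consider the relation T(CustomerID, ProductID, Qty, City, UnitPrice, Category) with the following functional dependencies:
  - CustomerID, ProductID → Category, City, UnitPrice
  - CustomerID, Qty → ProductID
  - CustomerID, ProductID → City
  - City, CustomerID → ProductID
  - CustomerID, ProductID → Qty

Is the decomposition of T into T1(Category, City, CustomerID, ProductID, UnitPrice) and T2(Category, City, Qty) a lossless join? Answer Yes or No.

T1 ∩ T2 = {Category, City}; its closure under F is {Category, City}.
The closure covers neither T1 nor T2 entirely; the join is not lossless.

No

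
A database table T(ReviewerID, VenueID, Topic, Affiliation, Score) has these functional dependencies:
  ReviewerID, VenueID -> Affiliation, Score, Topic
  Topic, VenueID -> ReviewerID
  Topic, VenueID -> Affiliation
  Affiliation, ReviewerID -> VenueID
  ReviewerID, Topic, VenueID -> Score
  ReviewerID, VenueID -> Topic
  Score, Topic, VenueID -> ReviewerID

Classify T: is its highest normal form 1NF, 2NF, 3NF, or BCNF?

BCNF

Candidate keys: {Affiliation, ReviewerID}, {ReviewerID, VenueID}, {Topic, VenueID}. Prime attributes: {Affiliation, ReviewerID, Topic, VenueID}.
The left-hand side of every FD is a superkey, so BCNF is satisfied.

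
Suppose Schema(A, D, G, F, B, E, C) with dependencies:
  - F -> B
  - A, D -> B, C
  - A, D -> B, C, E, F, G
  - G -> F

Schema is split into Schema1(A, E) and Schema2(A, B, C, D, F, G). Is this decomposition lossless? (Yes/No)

Common attributes: {A}; their closure is {A}.
Schema1 ⊄ {A} and Schema2 ⊄ {A}, so the split is lossy.

No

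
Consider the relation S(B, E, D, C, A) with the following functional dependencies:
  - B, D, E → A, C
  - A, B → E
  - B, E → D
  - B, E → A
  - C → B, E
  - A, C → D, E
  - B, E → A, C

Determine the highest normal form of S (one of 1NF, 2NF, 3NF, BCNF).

Candidate keys: {A, B}, {B, E}, {C}. Prime attributes: {A, B, C, E}.
The left-hand side of every FD is a superkey, so BCNF is satisfied.

BCNF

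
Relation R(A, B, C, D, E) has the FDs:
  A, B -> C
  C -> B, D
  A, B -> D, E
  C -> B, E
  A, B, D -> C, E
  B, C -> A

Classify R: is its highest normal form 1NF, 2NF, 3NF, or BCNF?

Candidate keys: {A, B}, {C}. Prime attributes: {A, B, C}.
Every FD has a superkey on the left, so the relation is in BCNF.

BCNF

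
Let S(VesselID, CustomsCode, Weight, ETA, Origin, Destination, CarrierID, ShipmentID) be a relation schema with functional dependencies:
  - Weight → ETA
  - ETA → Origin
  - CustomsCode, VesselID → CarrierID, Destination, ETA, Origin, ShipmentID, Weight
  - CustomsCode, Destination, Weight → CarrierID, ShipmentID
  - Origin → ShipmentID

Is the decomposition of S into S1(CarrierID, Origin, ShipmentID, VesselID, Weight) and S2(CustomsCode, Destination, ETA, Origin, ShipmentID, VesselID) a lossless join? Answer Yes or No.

The shared attributes are {Origin, ShipmentID, VesselID} and {Origin, ShipmentID, VesselID}⁺ = {Origin, ShipmentID, VesselID}.
S1 ⊄ {Origin, ShipmentID, VesselID} and S2 ⊄ {Origin, ShipmentID, VesselID}, so the split is lossy.

No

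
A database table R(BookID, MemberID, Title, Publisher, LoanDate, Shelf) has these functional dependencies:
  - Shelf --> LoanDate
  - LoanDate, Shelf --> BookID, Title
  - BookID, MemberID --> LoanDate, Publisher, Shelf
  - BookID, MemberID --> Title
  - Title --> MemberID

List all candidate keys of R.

Closure of {Shelf} is {BookID, LoanDate, MemberID, Publisher, Shelf, Title}, the whole schema; {Shelf} is a candidate key.
Closure of {BookID, MemberID} is {BookID, LoanDate, MemberID, Publisher, Shelf, Title}, the whole schema; {BookID, MemberID} is a candidate key.
Closure of {BookID, Title} is {BookID, LoanDate, MemberID, Publisher, Shelf, Title}, the whole schema; {BookID, Title} is a candidate key.
Any other superkey properly contains one of these, so there are no further candidate keys.

{BookID, MemberID}, {BookID, Title}, {Shelf}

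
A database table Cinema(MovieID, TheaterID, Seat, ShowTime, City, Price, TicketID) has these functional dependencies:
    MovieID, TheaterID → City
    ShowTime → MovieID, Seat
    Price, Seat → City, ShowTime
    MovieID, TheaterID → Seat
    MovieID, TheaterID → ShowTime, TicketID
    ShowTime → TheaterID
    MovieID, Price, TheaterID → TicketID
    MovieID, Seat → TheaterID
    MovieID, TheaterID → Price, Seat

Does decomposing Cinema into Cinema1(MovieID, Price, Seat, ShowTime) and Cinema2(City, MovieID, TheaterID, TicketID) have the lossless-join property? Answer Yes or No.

Cinema1 ∩ Cinema2 = {MovieID}; its closure under F is {MovieID}.
The closure covers neither Cinema1 nor Cinema2 entirely; the join is not lossless.

No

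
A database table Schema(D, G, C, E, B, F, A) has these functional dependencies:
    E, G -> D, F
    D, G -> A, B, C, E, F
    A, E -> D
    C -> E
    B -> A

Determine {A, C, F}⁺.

Start with {A, C, F}.
C -> E applies; add {E} → now {A, C, E, F}.
A, E -> D applies; add {D} → now {A, C, D, E, F}.
No further FD applies.

{A, C, D, E, F}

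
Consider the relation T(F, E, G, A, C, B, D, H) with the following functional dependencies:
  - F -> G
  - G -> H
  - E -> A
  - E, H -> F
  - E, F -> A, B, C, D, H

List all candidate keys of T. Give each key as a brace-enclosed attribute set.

{E, F}, {E, G}, {E, H}

No FD produces {E}, so it must be in every candidate key.
{E, F}⁺ = {A, B, C, D, E, F, G, H}, which is every attribute, so {E, F} is a candidate key.
{E, G}⁺ = {A, B, C, D, E, F, G, H}, which is every attribute, so {E, G} is a candidate key.
{E, H}⁺ = {A, B, C, D, E, F, G, H}, which is every attribute, so {E, H} is a candidate key.
These are minimal and exhaustive — every other superkey contains one of them.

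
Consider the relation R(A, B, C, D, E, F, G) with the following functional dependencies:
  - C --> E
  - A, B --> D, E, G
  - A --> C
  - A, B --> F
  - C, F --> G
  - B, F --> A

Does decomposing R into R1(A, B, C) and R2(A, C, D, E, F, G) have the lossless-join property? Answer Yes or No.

No

Common attributes: {A, C}; their closure is {A, C, E}.
Neither R1 nor R2 is contained in that closure, so the decomposition is lossy.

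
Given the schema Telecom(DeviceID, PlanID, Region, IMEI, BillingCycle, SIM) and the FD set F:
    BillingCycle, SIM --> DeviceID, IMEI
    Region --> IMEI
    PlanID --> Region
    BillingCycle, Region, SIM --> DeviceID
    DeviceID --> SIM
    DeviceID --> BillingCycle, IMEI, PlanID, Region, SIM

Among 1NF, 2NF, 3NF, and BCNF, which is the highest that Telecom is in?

2NF

Candidate keys: {BillingCycle, SIM}, {DeviceID}. Prime attributes: {BillingCycle, DeviceID, SIM}.
Region --> IMEI: {Region}⁺ = {IMEI, Region}, which is not all of the attributes, so the left side is not a superkey — BCNF is violated.
Because {IMEI} is non-prime and the left side of Region --> IMEI is not a superkey, the relation is not in 3NF.
Checking every proper subset of each key, none determines a non-prime attribute — 2NF is satisfied.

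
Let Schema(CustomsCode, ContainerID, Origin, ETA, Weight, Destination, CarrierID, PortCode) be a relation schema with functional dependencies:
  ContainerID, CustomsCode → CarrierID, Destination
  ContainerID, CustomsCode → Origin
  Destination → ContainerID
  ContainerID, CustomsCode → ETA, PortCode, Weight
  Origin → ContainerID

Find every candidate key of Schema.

{ContainerID, CustomsCode}, {CustomsCode, Destination}, {CustomsCode, Origin}

Attributes never on any right-hand side: {CustomsCode} — every candidate key must contain it.
Closure of {ContainerID, CustomsCode} is {CarrierID, ContainerID, CustomsCode, Destination, ETA, Origin, PortCode, Weight}, the whole schema; {ContainerID, CustomsCode} is a candidate key.
Closure of {CustomsCode, Destination} is {CarrierID, ContainerID, CustomsCode, Destination, ETA, Origin, PortCode, Weight}, the whole schema; {CustomsCode, Destination} is a candidate key.
Closure of {CustomsCode, Origin} is {CarrierID, ContainerID, CustomsCode, Destination, ETA, Origin, PortCode, Weight}, the whole schema; {CustomsCode, Origin} is a candidate key.
These are minimal and exhaustive — every other superkey contains one of them.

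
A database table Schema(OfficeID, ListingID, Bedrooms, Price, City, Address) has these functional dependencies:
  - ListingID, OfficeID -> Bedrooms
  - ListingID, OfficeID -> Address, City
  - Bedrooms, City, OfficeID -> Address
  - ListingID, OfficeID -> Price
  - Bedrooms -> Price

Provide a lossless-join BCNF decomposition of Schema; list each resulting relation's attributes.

{Address, Bedrooms, City, OfficeID}; {Bedrooms, City, ListingID, OfficeID}; {Bedrooms, Price}

Candidate key of the original relation: {ListingID, OfficeID}.
Within {Address, Bedrooms, City, ListingID, OfficeID, Price}: {Bedrooms, City, OfficeID}⁺ ∩ {Address, Bedrooms, City, ListingID, OfficeID, Price} = {Address, Bedrooms, City, OfficeID, Price}, not the whole set, so Bedrooms, City, OfficeID -> Address, Price violates BCNF; decompose into {Address, Bedrooms, City, OfficeID, Price} and {Bedrooms, City, ListingID, OfficeID}.
Within {Address, Bedrooms, City, OfficeID, Price}: {Bedrooms}⁺ ∩ {Address, Bedrooms, City, OfficeID, Price} = {Bedrooms, Price}, not the whole set, so Bedrooms -> Price violates BCNF; decompose into {Bedrooms, Price} and {Address, Bedrooms, City, OfficeID}.
{Bedrooms, Price}: every determinant is a superkey — BCNF.
{Address, Bedrooms, City, OfficeID}: every determinant is a superkey — BCNF.
{Bedrooms, City, ListingID, OfficeID}: every determinant is a superkey — BCNF.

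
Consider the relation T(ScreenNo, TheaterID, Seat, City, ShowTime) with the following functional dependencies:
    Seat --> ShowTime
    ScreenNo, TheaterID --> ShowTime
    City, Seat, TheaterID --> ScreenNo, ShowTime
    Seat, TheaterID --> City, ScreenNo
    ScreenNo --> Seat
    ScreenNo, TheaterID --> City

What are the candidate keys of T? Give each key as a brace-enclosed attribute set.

{ScreenNo, TheaterID}, {Seat, TheaterID}

Attributes never on any right-hand side: {TheaterID} — every candidate key must contain it.
{ScreenNo, TheaterID}⁺ = {City, ScreenNo, Seat, ShowTime, TheaterID} — all of the relation — so {ScreenNo, TheaterID} is a candidate key.
{Seat, TheaterID}⁺ = {City, ScreenNo, Seat, ShowTime, TheaterID} — all of the relation — so {Seat, TheaterID} is a candidate key.
These are minimal and exhaustive — every other superkey contains one of them.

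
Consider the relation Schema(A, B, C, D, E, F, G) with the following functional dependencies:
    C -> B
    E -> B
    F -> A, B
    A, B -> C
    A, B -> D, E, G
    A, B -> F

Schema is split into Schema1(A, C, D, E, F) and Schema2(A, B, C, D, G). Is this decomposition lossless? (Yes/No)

Common attributes: {A, C, D}; their closure is {A, B, C, D, E, F, G}.
Schema1 is contained in that closure, so Schema1 ∩ Schema2 -> Schema1 holds and the join is lossless.

Yes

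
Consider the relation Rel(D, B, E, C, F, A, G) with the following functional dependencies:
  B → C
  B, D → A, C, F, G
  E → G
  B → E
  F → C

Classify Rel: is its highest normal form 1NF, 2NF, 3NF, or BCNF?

1NF

Candidate key: {B, D}. Prime attributes: {B, D}.
For B → C we have {B}⁺ = {B, C, E, G}; {B} is not a superkey, so BCNF fails.
B → C determines the non-prime attribute {C} from a non-superkey — 3NF is violated.
Since {B} ⊂ {B, D} and {B}⁺ ⊇ {C, E, G} with {C, E, G} non-prime, there is a partial dependency; 2NF fails.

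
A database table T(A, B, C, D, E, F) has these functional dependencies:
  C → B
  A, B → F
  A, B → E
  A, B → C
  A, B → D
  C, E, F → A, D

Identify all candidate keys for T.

{A, B}, {A, C}, {C, E, F}

{A, B} is a candidate key since {A, B}⁺ = {A, B, C, D, E, F} covers every attribute.
{A, C} is a candidate key since {A, C}⁺ = {A, B, C, D, E, F} covers every attribute.
{C, E, F} is a candidate key since {C, E, F}⁺ = {A, B, C, D, E, F} covers every attribute.
No proper subset of any of these is a key, and no other minimal superkey exists.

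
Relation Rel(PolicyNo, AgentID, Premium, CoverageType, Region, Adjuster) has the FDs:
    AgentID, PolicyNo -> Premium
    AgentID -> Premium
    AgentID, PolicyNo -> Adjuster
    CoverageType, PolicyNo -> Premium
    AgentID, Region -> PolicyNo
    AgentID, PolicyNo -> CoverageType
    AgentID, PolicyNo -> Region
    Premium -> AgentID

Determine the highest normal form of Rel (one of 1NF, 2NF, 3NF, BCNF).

Candidate keys: {AgentID, PolicyNo}, {AgentID, Region}, {CoverageType, PolicyNo}, {PolicyNo, Premium}, {Premium, Region}. Prime attributes: {AgentID, CoverageType, PolicyNo, Premium, Region}.
For AgentID -> Premium we have {AgentID}⁺ = {AgentID, Premium}; {AgentID} is not a superkey, so BCNF fails.
Since {Premium} ⊆ prime attributes and every other non-superkey FD also has a prime right side, the schema is in 3NF.

3NF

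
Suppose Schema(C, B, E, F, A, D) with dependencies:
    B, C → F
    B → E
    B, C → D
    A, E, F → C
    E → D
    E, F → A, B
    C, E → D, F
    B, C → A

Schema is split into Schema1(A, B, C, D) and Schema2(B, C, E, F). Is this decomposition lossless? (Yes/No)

Yes

Common attributes: {B, C}; their closure is {A, B, C, D, E, F}.
This includes all of Schema1, so the common attributes are a superkey of Schema1 — the join is lossless.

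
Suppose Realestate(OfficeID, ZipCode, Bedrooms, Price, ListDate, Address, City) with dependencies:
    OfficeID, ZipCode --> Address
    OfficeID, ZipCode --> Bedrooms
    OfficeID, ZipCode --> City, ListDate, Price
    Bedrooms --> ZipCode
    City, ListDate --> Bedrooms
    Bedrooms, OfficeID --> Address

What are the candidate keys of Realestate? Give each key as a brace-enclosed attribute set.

{Bedrooms, OfficeID}, {City, ListDate, OfficeID}, {OfficeID, ZipCode}

Attributes never on any right-hand side: {OfficeID} — every candidate key must contain it.
Closure of {Bedrooms, OfficeID} is {Address, Bedrooms, City, ListDate, OfficeID, Price, ZipCode}, the whole schema; {Bedrooms, OfficeID} is a candidate key.
Closure of {OfficeID, ZipCode} is {Address, Bedrooms, City, ListDate, OfficeID, Price, ZipCode}, the whole schema; {OfficeID, ZipCode} is a candidate key.
Closure of {City, ListDate, OfficeID} is {Address, Bedrooms, City, ListDate, OfficeID, Price, ZipCode}, the whole schema; {City, ListDate, OfficeID} is a candidate key.
These are minimal and exhaustive — every other superkey contains one of them.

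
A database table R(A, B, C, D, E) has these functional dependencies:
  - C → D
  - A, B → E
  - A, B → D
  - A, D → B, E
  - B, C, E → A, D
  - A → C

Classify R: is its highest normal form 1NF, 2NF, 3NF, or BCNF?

Candidate keys: {A}, {B, C, E}. Prime attributes: {A, B, C, E}.
C → D: {C}⁺ = {C, D}, which is not all of the attributes, so the left side is not a superkey — BCNF is violated.
C → D determines the non-prime attribute {D} from a non-superkey — 3NF is violated.
Since {C} ⊂ {B, C, E} and {C}⁺ ⊇ {D} with {D} non-prime, there is a partial dependency; 2NF fails.

1NF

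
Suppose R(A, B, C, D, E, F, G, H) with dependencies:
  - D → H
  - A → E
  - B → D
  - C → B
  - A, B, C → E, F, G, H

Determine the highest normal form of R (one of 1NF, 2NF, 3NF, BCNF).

1NF

Candidate key: {A, C}. Prime attributes: {A, C}.
D → H breaks BCNF: {D}⁺ = {D, H}, so {D} is not a superkey.
Because {H} is non-prime and the left side of D → H is not a superkey, the relation is not in 3NF.
Since {A} ⊂ {A, C} and {A}⁺ ⊇ {E} with {E} non-prime, there is a partial dependency; 2NF fails.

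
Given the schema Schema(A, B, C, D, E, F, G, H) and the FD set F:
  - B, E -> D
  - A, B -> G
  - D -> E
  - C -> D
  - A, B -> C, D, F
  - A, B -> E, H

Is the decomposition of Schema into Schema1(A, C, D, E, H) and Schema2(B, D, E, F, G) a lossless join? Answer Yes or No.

The shared attributes are {D, E} and {D, E}⁺ = {D, E}.
Schema1 ⊄ {D, E} and Schema2 ⊄ {D, E}, so the split is lossy.

No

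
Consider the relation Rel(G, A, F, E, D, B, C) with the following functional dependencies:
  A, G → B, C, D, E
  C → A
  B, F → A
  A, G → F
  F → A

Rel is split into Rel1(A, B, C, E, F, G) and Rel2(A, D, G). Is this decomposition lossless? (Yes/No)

Rel1 ∩ Rel2 = {A, G}; its closure under F is {A, B, C, D, E, F, G}.
Since Rel1 ⊆ {A, B, C, D, E, F, G}, the intersection is a superkey of Rel1; the decomposition is lossless.

Yes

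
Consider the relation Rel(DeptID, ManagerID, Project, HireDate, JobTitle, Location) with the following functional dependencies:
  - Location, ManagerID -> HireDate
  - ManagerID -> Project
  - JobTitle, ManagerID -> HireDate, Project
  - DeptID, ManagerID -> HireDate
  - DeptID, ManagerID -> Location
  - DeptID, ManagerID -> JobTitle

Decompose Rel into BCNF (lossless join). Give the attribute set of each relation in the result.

{DeptID, JobTitle, Location, ManagerID}; {HireDate, Location, ManagerID}; {ManagerID, Project}

Candidate key of the original relation: {DeptID, ManagerID}.
In {DeptID, HireDate, JobTitle, Location, ManagerID, Project}, {Location, ManagerID} is not a superkey ({Location, ManagerID}⁺ restricted to this set is {HireDate, Location, ManagerID, Project}), so split on Location, ManagerID -> HireDate, Project into {HireDate, Location, ManagerID, Project} and {DeptID, JobTitle, Location, ManagerID}.
In {HireDate, Location, ManagerID, Project}, {ManagerID} is not a superkey ({ManagerID}⁺ restricted to this set is {ManagerID, Project}), so split on ManagerID -> Project into {ManagerID, Project} and {HireDate, Location, ManagerID}.
{ManagerID, Project} is in BCNF.
{HireDate, Location, ManagerID} is in BCNF.
{DeptID, JobTitle, Location, ManagerID} is in BCNF.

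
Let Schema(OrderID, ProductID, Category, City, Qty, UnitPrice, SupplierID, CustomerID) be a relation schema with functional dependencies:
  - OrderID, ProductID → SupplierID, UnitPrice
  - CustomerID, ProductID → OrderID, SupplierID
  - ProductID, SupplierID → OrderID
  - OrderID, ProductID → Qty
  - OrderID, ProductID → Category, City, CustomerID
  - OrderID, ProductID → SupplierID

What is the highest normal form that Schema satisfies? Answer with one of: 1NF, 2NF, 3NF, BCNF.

BCNF

Candidate keys: {CustomerID, ProductID}, {OrderID, ProductID}, {ProductID, SupplierID}. Prime attributes: {CustomerID, OrderID, ProductID, SupplierID}.
Every FD has a superkey on the left, so the relation is in BCNF.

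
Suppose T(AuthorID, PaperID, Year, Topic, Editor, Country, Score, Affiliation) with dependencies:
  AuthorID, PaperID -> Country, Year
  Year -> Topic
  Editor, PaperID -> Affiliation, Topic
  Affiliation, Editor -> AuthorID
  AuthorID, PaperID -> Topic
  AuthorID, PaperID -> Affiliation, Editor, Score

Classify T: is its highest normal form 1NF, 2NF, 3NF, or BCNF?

2NF

Candidate keys: {AuthorID, PaperID}, {Editor, PaperID}. Prime attributes: {AuthorID, Editor, PaperID}.
For Year -> Topic we have {Year}⁺ = {Topic, Year}; {Year} is not a superkey, so BCNF fails.
Year -> Topic determines the non-prime attribute {Topic} from a non-superkey — 3NF is violated.
No non-prime attribute depends on a proper subset of any candidate key, so 2NF holds.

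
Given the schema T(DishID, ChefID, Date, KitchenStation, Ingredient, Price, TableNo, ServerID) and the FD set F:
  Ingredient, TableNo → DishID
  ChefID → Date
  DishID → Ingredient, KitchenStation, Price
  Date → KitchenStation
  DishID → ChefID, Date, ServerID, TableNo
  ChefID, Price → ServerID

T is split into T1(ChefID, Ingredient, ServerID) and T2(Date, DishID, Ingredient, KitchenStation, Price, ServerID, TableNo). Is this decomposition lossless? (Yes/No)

T1 ∩ T2 = {Ingredient, ServerID}; its closure under F is {Ingredient, ServerID}.
T1 ⊄ {Ingredient, ServerID} and T2 ⊄ {Ingredient, ServerID}, so the split is lossy.

No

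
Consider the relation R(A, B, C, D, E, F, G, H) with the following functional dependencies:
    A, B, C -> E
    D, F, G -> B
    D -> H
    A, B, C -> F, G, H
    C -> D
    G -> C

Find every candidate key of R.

{A} never appears on the right of any FD, so every key must include it.
{A, B, C} is a candidate key since {A, B, C}⁺ = {A, B, C, D, E, F, G, H} covers every attribute.
{A, B, G} is a candidate key since {A, B, G}⁺ = {A, B, C, D, E, F, G, H} covers every attribute.
{A, F, G} is a candidate key since {A, F, G}⁺ = {A, B, C, D, E, F, G, H} covers every attribute.
Any other superkey properly contains one of these, so there are no further candidate keys.

{A, B, C}, {A, B, G}, {A, F, G}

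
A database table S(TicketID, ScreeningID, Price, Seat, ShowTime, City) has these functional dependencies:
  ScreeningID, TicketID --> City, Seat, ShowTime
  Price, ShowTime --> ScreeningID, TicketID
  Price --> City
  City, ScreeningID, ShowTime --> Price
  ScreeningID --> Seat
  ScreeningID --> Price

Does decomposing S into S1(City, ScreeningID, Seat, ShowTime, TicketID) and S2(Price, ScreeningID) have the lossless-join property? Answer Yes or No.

Yes

The shared attributes are {ScreeningID} and {ScreeningID}⁺ = {City, Price, ScreeningID, Seat}.
This includes all of S2, so the common attributes are a superkey of S2 — the join is lossless.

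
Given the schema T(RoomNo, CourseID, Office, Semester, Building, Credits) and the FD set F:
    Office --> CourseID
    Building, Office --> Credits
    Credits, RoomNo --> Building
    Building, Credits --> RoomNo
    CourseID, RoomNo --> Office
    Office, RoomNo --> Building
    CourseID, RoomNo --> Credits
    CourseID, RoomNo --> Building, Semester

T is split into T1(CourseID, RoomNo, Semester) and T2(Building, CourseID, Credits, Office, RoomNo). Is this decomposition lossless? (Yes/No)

T1 ∩ T2 = {CourseID, RoomNo}; its closure under F is {Building, CourseID, Credits, Office, RoomNo, Semester}.
T1 is contained in that closure, so T1 ∩ T2 --> T1 holds and the join is lossless.

Yes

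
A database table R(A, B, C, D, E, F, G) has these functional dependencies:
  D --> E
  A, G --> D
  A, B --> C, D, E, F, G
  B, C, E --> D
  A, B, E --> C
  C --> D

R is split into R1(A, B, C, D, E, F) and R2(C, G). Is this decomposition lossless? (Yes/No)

Common attributes: {C}; their closure is {C, D, E}.
The closure covers neither R1 nor R2 entirely; the join is not lossless.

No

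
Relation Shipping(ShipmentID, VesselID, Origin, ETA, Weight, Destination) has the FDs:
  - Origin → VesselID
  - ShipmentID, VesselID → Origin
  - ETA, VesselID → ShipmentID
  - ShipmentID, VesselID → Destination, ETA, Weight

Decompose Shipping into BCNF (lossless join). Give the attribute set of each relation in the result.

{Destination, ETA, Origin, ShipmentID, Weight}; {Origin, VesselID}

Candidate keys of the original relation: {ETA, Origin}, {ETA, VesselID}, {Origin, ShipmentID}, {ShipmentID, VesselID}.
In {Destination, ETA, Origin, ShipmentID, VesselID, Weight}, {Origin} is not a superkey ({Origin}⁺ restricted to this set is {Origin, VesselID}), so split on Origin → VesselID into {Origin, VesselID} and {Destination, ETA, Origin, ShipmentID, Weight}.
{Origin, VesselID} has no BCNF violation.
{Destination, ETA, Origin, ShipmentID, Weight} has no BCNF violation.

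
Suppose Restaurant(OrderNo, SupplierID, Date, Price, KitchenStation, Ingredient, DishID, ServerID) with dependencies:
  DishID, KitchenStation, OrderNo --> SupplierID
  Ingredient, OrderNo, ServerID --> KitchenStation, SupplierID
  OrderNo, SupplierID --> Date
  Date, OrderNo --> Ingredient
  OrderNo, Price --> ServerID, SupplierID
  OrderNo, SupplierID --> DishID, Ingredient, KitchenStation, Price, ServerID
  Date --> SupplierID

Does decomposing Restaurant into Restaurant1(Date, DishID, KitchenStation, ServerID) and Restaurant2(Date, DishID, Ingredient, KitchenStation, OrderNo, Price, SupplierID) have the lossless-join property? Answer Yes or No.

No

Restaurant1 ∩ Restaurant2 = {Date, DishID, KitchenStation}; its closure under F is {Date, DishID, KitchenStation, SupplierID}.
Neither Restaurant1 nor Restaurant2 is contained in that closure, so the decomposition is lossy.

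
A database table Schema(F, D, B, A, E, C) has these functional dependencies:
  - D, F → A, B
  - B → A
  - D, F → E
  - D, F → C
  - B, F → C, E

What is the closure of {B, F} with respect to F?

{A, B, C, E, F}

Start with {B, F}.
B → A applies; add {A} → now {A, B, F}.
B, F → C, E applies; add {C, E} → now {A, B, C, E, F}.
No further FD applies.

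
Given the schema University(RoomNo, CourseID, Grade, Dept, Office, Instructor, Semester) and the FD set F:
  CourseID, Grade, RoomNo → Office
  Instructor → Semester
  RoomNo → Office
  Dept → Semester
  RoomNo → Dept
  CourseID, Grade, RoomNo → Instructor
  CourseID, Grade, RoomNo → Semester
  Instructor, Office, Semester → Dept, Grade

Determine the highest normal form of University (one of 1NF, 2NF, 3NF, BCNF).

Candidate keys: {CourseID, Grade, RoomNo}, {CourseID, Instructor, RoomNo}. Prime attributes: {CourseID, Grade, Instructor, RoomNo}.
For Instructor → Semester we have {Instructor}⁺ = {Instructor, Semester}; {Instructor} is not a superkey, so BCNF fails.
Instructor → Semester has non-prime {Semester} on the right and a non-superkey on the left, so 3NF fails.
The proper key subset {RoomNo} of {CourseID, Grade, RoomNo} determines non-prime {Dept, Office, Semester}, so the relation is not even in 2NF.

1NF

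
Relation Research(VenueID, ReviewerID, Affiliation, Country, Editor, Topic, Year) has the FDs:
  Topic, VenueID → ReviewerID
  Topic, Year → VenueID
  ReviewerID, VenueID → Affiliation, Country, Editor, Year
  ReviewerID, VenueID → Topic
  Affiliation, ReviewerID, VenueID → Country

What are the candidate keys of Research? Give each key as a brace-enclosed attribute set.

{ReviewerID, VenueID}, {Topic, VenueID}, {Topic, Year}

{ReviewerID, VenueID}⁺ = {Affiliation, Country, Editor, ReviewerID, Topic, VenueID, Year}, which is every attribute, so {ReviewerID, VenueID} is a candidate key.
{Topic, VenueID}⁺ = {Affiliation, Country, Editor, ReviewerID, Topic, VenueID, Year}, which is every attribute, so {Topic, VenueID} is a candidate key.
{Topic, Year}⁺ = {Affiliation, Country, Editor, ReviewerID, Topic, VenueID, Year}, which is every attribute, so {Topic, Year} is a candidate key.
Any other superkey properly contains one of these, so there are no further candidate keys.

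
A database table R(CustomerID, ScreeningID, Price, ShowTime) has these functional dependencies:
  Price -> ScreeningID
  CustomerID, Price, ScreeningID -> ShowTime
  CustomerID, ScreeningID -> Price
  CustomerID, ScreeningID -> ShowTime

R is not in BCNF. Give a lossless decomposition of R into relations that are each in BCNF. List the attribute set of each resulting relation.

{CustomerID, Price, ShowTime}; {Price, ScreeningID}

Candidate keys of the original relation: {CustomerID, Price}, {CustomerID, ScreeningID}.
Within {CustomerID, Price, ScreeningID, ShowTime}: {Price}⁺ ∩ {CustomerID, Price, ScreeningID, ShowTime} = {Price, ScreeningID}, not the whole set, so Price -> ScreeningID violates BCNF; decompose into {Price, ScreeningID} and {CustomerID, Price, ShowTime}.
{Price, ScreeningID} has no BCNF violation.
{CustomerID, Price, ShowTime} has no BCNF violation.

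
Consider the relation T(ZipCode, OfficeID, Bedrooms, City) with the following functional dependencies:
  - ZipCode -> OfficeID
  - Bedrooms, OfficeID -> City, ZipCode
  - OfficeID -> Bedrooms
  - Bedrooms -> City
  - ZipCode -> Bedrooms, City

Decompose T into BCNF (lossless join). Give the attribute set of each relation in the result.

{Bedrooms, City}; {Bedrooms, OfficeID, ZipCode}

Candidate keys of the original relation: {OfficeID}, {ZipCode}.
In {Bedrooms, City, OfficeID, ZipCode}, {Bedrooms} is not a superkey ({Bedrooms}⁺ restricted to this set is {Bedrooms, City}), so split on Bedrooms -> City into {Bedrooms, City} and {Bedrooms, OfficeID, ZipCode}.
{Bedrooms, City}: every determinant is a superkey — BCNF.
{Bedrooms, OfficeID, ZipCode}: every determinant is a superkey — BCNF.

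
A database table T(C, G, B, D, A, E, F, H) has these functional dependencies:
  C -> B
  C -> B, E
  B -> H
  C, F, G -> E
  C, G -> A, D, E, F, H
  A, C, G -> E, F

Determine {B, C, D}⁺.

{B, C, D, E, H}

Start with {B, C, D}.
C -> B, E applies; add {E} → now {B, C, D, E}.
B -> H applies; add {H} → now {B, C, D, E, H}.
No further FD applies.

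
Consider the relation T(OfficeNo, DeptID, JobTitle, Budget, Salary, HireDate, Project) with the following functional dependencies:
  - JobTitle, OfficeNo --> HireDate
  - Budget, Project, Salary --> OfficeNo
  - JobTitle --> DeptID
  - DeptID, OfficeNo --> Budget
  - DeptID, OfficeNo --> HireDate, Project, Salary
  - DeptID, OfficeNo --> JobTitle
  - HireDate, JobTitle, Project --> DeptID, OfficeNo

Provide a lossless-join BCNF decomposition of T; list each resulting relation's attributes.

Candidate keys of the original relation: {Budget, DeptID, Project, Salary}, {Budget, JobTitle, Project, Salary}, {DeptID, OfficeNo}, {HireDate, JobTitle, Project}, {JobTitle, OfficeNo}.
Within {Budget, DeptID, HireDate, JobTitle, OfficeNo, Project, Salary}: {Budget, Project, Salary}⁺ ∩ {Budget, DeptID, HireDate, JobTitle, OfficeNo, Project, Salary} = {Budget, OfficeNo, Project, Salary}, not the whole set, so Budget, Project, Salary --> OfficeNo violates BCNF; decompose into {Budget, OfficeNo, Project, Salary} and {Budget, DeptID, HireDate, JobTitle, Project, Salary}.
{Budget, OfficeNo, Project, Salary} is in BCNF.
Within {Budget, DeptID, HireDate, JobTitle, Project, Salary}: {JobTitle}⁺ ∩ {Budget, DeptID, HireDate, JobTitle, Project, Salary} = {DeptID, JobTitle}, not the whole set, so JobTitle --> DeptID violates BCNF; decompose into {DeptID, JobTitle} and {Budget, HireDate, JobTitle, Project, Salary}.
{DeptID, JobTitle} is in BCNF.
{Budget, HireDate, JobTitle, Project, Salary} is in BCNF.

{Budget, HireDate, JobTitle, Project, Salary}; {Budget, OfficeNo, Project, Salary}; {DeptID, JobTitle}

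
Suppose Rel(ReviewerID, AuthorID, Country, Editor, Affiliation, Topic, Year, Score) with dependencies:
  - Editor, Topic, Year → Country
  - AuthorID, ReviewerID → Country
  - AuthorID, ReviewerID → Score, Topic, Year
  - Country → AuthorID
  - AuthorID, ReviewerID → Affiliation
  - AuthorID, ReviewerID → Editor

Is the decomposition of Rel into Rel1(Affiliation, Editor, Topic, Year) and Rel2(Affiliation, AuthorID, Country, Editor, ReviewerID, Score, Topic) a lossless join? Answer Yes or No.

No

Common attributes: {Affiliation, Editor, Topic}; their closure is {Affiliation, Editor, Topic}.
Rel1 ⊄ {Affiliation, Editor, Topic} and Rel2 ⊄ {Affiliation, Editor, Topic}, so the split is lossy.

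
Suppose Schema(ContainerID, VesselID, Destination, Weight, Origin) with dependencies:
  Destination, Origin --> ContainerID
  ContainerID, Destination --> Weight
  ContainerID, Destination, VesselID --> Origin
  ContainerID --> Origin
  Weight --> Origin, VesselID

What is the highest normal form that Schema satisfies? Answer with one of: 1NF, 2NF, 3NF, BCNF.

Candidate keys: {ContainerID, Destination}, {Destination, Origin}, {Destination, Weight}. Prime attributes: {ContainerID, Destination, Origin, Weight}.
ContainerID --> Origin: {ContainerID}⁺ = {ContainerID, Origin}, which is not all of the attributes, so the left side is not a superkey — BCNF is violated.
Because {VesselID} is non-prime and the left side of Weight --> Origin, VesselID is not a superkey, the relation is not in 3NF.
{Weight} is a proper subset of the key {Destination, Weight}, and {Weight}⁺ contains the non-prime attribute {VesselID} — a partial dependency, so 2NF is violated.

1NF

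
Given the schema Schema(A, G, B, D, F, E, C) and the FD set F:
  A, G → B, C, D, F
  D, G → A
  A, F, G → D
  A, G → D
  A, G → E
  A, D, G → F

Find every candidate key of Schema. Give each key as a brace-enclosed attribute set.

Attributes never on any right-hand side: {G} — every candidate key must contain it.
Closure of {A, G} is {A, B, C, D, E, F, G}, the whole schema; {A, G} is a candidate key.
Closure of {D, G} is {A, B, C, D, E, F, G}, the whole schema; {D, G} is a candidate key.
No proper subset of any of these is a key, and no other minimal superkey exists.

{A, G}, {D, G}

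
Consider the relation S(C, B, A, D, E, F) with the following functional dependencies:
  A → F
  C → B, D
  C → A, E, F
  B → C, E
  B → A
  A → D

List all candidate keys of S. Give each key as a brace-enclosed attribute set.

Closure of {B} is {A, B, C, D, E, F}, the whole schema; {B} is a candidate key.
Closure of {C} is {A, B, C, D, E, F}, the whole schema; {C} is a candidate key.
No proper subset of any of these is a key, and no other minimal superkey exists.

{B}, {C}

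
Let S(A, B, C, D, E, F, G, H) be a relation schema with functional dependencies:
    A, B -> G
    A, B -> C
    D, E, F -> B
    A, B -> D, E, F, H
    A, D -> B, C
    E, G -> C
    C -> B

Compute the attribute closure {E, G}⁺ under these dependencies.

{B, C, E, G}

Start with {E, G}.
E, G -> C applies; add {C} → now {C, E, G}.
C -> B applies; add {B} → now {B, C, E, G}.
No further FD applies.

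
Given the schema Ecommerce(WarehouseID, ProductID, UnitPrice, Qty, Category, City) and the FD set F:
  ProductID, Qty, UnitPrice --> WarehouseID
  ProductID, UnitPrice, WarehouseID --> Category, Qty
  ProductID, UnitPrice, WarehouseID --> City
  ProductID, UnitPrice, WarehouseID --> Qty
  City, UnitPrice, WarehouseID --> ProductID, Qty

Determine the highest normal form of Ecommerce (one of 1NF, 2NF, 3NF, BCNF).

BCNF

Candidate keys: {City, UnitPrice, WarehouseID}, {ProductID, Qty, UnitPrice}, {ProductID, UnitPrice, WarehouseID}. Prime attributes: {City, ProductID, Qty, UnitPrice, WarehouseID}.
Every FD has a superkey on the left, so the relation is in BCNF.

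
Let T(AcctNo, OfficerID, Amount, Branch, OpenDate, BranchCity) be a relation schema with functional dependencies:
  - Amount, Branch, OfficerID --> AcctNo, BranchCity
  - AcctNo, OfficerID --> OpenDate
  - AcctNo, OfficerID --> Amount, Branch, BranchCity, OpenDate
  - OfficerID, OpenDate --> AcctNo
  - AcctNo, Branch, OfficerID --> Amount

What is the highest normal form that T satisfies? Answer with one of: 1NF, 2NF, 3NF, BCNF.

BCNF

Candidate keys: {AcctNo, OfficerID}, {Amount, Branch, OfficerID}, {OfficerID, OpenDate}. Prime attributes: {AcctNo, Amount, Branch, OfficerID, OpenDate}.
Every FD has a superkey on the left, so the relation is in BCNF.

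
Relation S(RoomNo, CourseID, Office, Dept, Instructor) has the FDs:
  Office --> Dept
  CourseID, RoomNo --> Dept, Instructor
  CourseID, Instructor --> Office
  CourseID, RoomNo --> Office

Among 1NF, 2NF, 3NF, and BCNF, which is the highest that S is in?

2NF

Candidate key: {CourseID, RoomNo}. Prime attributes: {CourseID, RoomNo}.
Office --> Dept: {Office}⁺ = {Dept, Office}, which is not all of the attributes, so the left side is not a superkey — BCNF is violated.
Because {Dept} is non-prime and the left side of Office --> Dept is not a superkey, the relation is not in 3NF.
No non-prime attribute depends on a proper subset of any candidate key, so 2NF holds.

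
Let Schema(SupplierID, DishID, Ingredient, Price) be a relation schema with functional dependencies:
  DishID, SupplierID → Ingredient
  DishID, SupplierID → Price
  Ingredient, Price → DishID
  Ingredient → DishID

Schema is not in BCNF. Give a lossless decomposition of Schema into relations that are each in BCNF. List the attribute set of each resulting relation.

Candidate keys of the original relation: {DishID, SupplierID}, {Ingredient, SupplierID}.
{DishID, Ingredient, Price, SupplierID}: {Ingredient, Price} determines {DishID, Ingredient, Price} here but is not a superkey — split on Ingredient, Price → DishID, giving {DishID, Ingredient, Price} and {Ingredient, Price, SupplierID}.
{DishID, Ingredient, Price}: {Ingredient} determines {DishID, Ingredient} here but is not a superkey — split on Ingredient → DishID, giving {DishID, Ingredient} and {Ingredient, Price}.
{DishID, Ingredient}: every determinant is a superkey — BCNF.
{Ingredient, Price}: every determinant is a superkey — BCNF.
{Ingredient, Price, SupplierID}: every determinant is a superkey — BCNF.

{DishID, Ingredient}; {Ingredient, Price, SupplierID}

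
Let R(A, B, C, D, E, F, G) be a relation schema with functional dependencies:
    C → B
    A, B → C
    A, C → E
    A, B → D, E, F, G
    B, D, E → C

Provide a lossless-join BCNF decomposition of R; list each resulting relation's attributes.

Candidate keys of the original relation: {A, B}, {A, C}.
{A, B, C, D, E, F, G}: {C} determines {B, C} here but is not a superkey — split on C → B, giving {B, C} and {A, C, D, E, F, G}.
{B, C}: every determinant is a superkey — BCNF.
{A, C, D, E, F, G}: every determinant is a superkey — BCNF.

{A, C, D, E, F, G}; {B, C}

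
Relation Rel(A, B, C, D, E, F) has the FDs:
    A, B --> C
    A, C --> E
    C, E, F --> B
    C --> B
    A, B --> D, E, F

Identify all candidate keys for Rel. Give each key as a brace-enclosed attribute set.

{A, B}, {A, C}

Attributes never on any right-hand side: {A} — every candidate key must contain it.
{A, B} is a candidate key since {A, B}⁺ = {A, B, C, D, E, F} covers every attribute.
{A, C} is a candidate key since {A, C}⁺ = {A, B, C, D, E, F} covers every attribute.
Any other superkey properly contains one of these, so there are no further candidate keys.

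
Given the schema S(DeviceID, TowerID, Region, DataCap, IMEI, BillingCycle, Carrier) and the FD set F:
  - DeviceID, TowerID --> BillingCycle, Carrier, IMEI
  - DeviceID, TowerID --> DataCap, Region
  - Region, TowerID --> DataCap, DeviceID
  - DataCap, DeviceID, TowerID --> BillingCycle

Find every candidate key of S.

{TowerID} never appears on the right of any FD, so every key must include it.
{DeviceID, TowerID}⁺ = {BillingCycle, Carrier, DataCap, DeviceID, IMEI, Region, TowerID}, which is every attribute, so {DeviceID, TowerID} is a candidate key.
{Region, TowerID}⁺ = {BillingCycle, Carrier, DataCap, DeviceID, IMEI, Region, TowerID}, which is every attribute, so {Region, TowerID} is a candidate key.
These are minimal and exhaustive — every other superkey contains one of them.

{DeviceID, TowerID}, {Region, TowerID}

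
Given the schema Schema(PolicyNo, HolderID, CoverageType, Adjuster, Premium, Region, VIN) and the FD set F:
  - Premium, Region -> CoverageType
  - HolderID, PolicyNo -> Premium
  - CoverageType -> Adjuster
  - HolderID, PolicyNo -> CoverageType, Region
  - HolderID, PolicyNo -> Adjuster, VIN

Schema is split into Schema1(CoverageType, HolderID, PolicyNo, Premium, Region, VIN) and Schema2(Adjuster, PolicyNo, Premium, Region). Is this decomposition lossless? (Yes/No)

Yes

Schema1 ∩ Schema2 = {PolicyNo, Premium, Region}; its closure under F is {Adjuster, CoverageType, PolicyNo, Premium, Region}.
Schema2 is contained in that closure, so Schema1 ∩ Schema2 -> Schema2 holds and the join is lossless.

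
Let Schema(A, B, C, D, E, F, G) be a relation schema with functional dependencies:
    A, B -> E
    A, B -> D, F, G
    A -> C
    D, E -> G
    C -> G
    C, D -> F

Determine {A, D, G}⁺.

Start with {A, D, G}.
A -> C applies; add {C} → now {A, C, D, G}.
C, D -> F applies; add {F} → now {A, C, D, F, G}.
No further FD applies.

{A, C, D, F, G}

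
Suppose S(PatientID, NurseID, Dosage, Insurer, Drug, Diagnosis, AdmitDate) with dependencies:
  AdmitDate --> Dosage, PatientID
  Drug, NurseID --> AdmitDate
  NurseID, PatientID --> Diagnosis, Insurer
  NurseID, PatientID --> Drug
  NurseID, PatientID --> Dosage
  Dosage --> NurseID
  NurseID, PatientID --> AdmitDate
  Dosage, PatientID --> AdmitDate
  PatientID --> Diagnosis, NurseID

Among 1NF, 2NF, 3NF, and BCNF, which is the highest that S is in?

Candidate keys: {AdmitDate}, {Dosage, Drug}, {Drug, NurseID}, {PatientID}. Prime attributes: {AdmitDate, Dosage, Drug, NurseID, PatientID}.
For Dosage --> NurseID we have {Dosage}⁺ = {Dosage, NurseID}; {Dosage} is not a superkey, so BCNF fails.
Since {NurseID} ⊆ prime attributes and every other non-superkey FD also has a prime right side, the schema is in 3NF.

3NF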